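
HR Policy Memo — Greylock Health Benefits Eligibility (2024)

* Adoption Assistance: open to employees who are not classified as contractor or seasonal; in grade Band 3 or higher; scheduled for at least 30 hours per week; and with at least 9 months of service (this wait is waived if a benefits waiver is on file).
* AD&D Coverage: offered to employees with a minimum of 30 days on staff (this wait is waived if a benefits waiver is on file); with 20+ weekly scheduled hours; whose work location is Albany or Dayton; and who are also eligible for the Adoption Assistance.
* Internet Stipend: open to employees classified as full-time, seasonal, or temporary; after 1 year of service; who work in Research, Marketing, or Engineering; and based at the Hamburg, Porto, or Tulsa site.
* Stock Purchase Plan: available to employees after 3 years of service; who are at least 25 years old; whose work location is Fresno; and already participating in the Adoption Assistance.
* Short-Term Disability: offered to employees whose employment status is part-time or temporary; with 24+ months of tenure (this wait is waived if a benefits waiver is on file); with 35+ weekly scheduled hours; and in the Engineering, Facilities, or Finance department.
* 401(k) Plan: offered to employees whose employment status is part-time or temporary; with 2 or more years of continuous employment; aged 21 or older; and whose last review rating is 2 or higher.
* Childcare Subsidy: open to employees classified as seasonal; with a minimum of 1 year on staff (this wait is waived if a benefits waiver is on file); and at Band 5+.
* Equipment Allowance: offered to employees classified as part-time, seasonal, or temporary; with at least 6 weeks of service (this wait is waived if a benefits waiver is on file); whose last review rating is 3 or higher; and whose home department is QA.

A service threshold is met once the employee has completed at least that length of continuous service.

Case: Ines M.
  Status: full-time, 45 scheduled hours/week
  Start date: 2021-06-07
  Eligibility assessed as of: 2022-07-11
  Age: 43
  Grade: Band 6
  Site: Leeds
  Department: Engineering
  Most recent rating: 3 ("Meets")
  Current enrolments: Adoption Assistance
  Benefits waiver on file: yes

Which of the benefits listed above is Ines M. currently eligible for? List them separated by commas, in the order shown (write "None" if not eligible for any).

Service from 2021-06-07 to 2022-07-11: 399 days.
Adoption Assistance — status full-time ✓ (not excluded); grade Band 6 ≥ Band 3 ✓; 45 hrs/wk ≥ 30 ✓; benefits waiver on file ✓ → eligible.
AD&D Coverage — benefits waiver on file ✓; 45 hrs/wk ≥ 20 ✓; site Leeds ✗ (not Albany or Dayton) → not eligible.
Internet Stipend — status full-time ✓; service 399 days ≥ 1 year (≈365 days) ✓; dept Engineering ✓; site Leeds ✗ (not Hamburg, Porto, or Tulsa) → not eligible.
Stock Purchase Plan — service 399 days < 3 years (≈1095 days) ✗ → not eligible.
Short-Term Disability — status full-time ✗ (requires part-time or temporary) → not eligible.
401(k) Plan — status full-time ✗ (requires part-time or temporary) → not eligible.
Childcare Subsidy — status full-time ✗ (requires seasonal) → not eligible.
Equipment Allowance — status full-time ✗ (requires part-time, seasonal, or temporary) → not eligible.

Adoption Assistance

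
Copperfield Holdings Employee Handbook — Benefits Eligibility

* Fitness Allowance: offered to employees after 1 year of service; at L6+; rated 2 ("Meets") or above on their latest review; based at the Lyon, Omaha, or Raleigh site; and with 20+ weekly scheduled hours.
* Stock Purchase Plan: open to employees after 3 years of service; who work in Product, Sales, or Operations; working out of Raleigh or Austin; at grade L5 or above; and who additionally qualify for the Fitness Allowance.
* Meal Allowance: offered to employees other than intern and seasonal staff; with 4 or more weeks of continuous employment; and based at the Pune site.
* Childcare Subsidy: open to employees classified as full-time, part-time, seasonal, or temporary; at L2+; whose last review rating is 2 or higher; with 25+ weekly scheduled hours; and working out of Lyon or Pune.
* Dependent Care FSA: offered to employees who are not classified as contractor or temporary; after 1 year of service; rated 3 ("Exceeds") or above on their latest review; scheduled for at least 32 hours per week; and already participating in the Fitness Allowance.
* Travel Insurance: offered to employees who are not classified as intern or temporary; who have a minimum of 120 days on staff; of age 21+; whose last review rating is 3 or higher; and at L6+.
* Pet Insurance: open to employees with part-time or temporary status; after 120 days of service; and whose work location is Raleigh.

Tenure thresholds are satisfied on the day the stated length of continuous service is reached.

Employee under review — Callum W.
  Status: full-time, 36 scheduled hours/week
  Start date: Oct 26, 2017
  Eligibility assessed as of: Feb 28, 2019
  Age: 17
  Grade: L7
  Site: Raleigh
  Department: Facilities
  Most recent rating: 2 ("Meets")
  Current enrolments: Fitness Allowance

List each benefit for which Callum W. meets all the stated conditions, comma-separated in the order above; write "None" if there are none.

Service from Oct 26, 2017 to Feb 28, 2019: 490 days.
Fitness Allowance — service 490 days ≥ 1 year (≈365 days) ✓; grade L7 ≥ L6 ✓; rating 2 ≥ 2 ✓; site Raleigh ✓; 36 hrs/wk ≥ 20 ✓ → eligible.
Stock Purchase Plan — service 490 days < 3 years (≈1095 days) ✗ → not eligible.
Meal Allowance — status full-time ✓ (not excluded); service 490 days ≥ 4 weeks (≈28 days) ✓; site Raleigh ✗ (not Pune) → not eligible.
Childcare Subsidy — status full-time ✓; grade L7 ≥ L2 ✓; rating 2 ≥ 2 ✓; 36 hrs/wk ≥ 25 ✓; site Raleigh ✗ (not Lyon or Pune) → not eligible.
Dependent Care FSA — status full-time ✓ (not excluded); service 490 days ≥ 1 year (≈365 days) ✓; rating 2 < 3 ✗ → not eligible.
Travel Insurance — status full-time ✓ (not excluded); service 490 days ≥ 120 days ✓; age 17 < 21 ✗ → not eligible.
Pet Insurance — status full-time ✗ (requires part-time or temporary) → not eligible.

Fitness Allowance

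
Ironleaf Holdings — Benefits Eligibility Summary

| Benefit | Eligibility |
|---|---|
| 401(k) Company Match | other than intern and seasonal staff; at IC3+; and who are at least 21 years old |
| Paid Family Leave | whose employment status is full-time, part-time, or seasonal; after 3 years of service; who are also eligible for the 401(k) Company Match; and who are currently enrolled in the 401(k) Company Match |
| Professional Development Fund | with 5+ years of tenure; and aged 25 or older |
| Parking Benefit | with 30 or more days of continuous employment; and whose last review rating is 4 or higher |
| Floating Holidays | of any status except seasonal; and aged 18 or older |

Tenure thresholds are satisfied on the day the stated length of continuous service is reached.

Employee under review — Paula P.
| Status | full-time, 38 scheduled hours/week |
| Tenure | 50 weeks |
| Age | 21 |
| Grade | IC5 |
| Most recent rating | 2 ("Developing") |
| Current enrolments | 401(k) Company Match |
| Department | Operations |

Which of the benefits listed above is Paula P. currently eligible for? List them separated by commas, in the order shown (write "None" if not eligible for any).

401(k) Company Match — status full-time ✓ (not excluded); grade IC5 ≥ IC3 ✓; age 21 ≥ 21 ✓ → eligible.
Paid Family Leave — status full-time ✓; service 50 weeks < 3 years (≈1095 days) ✗ → not eligible.
Professional Development Fund — service 50 weeks < 5 years (≈1825 days) ✗ → not eligible.
Parking Benefit — service 50 weeks ≥ 30 days ✓; rating 2 < 4 ✗ → not eligible.
Floating Holidays — status full-time ✓ (not excluded); age 21 ≥ 18 ✓ → eligible.

401(k) Company Match, Floating Holidays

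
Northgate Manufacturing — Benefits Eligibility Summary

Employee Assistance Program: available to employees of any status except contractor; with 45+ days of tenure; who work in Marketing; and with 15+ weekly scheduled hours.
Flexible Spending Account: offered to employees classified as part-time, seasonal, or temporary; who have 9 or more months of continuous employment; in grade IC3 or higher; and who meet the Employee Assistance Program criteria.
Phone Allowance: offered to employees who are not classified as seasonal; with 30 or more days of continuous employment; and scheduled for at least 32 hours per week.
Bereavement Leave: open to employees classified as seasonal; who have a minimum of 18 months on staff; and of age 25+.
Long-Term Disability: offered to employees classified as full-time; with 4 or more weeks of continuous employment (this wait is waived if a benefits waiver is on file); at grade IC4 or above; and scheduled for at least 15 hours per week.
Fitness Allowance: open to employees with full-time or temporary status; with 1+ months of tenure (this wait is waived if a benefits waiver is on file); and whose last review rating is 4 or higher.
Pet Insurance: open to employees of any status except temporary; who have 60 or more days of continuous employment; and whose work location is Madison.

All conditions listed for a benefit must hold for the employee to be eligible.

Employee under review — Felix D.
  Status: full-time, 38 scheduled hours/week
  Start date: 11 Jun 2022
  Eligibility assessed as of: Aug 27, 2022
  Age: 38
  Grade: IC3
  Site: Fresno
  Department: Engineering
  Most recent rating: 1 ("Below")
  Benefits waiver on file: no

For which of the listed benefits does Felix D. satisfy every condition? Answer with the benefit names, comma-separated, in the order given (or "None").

Service from 11 Jun 2022 to Aug 27, 2022: 77 days.
Employee Assistance Program — status full-time ✓ (not excluded); service 77 days ≥ 45 days ✓; dept Engineering ✗ → not eligible.
Flexible Spending Account — status full-time ✗ (requires part-time, seasonal, or temporary) → not eligible.
Phone Allowance — status full-time ✓ (not excluded); service 77 days ≥ 30 days ✓; 38 hrs/wk ≥ 32 ✓ → eligible.
Bereavement Leave — status full-time ✗ (requires seasonal) → not eligible.
Long-Term Disability — status full-time ✓; no waiver, service 77 days ≥ 4 weeks (≈28 days) ✓; grade IC3 < IC4 ✗ → not eligible.
Fitness Allowance — status full-time ✓; no waiver, service 77 days ≥ 1 month (≈30 days) ✓; rating 1 < 4 ✗ → not eligible.
Pet Insurance — status full-time ✓ (not excluded); service 77 days ≥ 60 days ✓; site Fresno ✗ (not Madison) → not eligible.

Phone Allowance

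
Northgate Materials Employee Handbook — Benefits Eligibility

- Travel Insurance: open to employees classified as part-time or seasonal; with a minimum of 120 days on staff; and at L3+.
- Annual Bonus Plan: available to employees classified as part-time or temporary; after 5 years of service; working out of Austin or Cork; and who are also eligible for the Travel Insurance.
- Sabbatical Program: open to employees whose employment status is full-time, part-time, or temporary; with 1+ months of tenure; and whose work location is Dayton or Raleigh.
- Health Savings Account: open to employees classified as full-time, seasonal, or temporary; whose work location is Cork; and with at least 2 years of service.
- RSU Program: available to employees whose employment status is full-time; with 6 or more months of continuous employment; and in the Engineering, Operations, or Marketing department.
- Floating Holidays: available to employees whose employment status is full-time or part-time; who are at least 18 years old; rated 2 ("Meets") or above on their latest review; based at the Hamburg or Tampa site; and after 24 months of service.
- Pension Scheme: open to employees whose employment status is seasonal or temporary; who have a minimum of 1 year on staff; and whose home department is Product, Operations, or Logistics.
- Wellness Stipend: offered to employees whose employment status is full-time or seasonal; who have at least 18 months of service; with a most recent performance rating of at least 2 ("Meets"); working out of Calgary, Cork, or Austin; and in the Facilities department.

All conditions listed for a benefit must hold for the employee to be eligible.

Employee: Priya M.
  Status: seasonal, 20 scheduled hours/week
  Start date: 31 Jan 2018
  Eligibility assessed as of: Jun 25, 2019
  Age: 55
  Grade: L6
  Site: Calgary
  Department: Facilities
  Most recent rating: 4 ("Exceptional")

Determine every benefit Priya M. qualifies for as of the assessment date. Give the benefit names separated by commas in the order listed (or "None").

Service from 31 Jan 2018 to Jun 25, 2019: 510 days.
Travel Insurance — status seasonal ✓; service 510 days ≥ 120 days ✓; grade L6 ≥ L3 ✓ → eligible.
Annual Bonus Plan — status seasonal ✗ (requires part-time or temporary) → not eligible.
Sabbatical Program — status seasonal ✗ (requires full-time, part-time, or temporary) → not eligible.
Health Savings Account — status seasonal ✓; site Calgary ✗ (not Cork) → not eligible.
RSU Program — status seasonal ✗ (requires full-time) → not eligible.
Floating Holidays — status seasonal ✗ (requires full-time or part-time) → not eligible.
Pension Scheme — status seasonal ✓; service 510 days ≥ 1 year (≈365 days) ✓; dept Facilities ✗ → not eligible.
Wellness Stipend — status seasonal ✓; service 510 days < 18 months (≈540 days) ✗ → not eligible.

Travel Insurance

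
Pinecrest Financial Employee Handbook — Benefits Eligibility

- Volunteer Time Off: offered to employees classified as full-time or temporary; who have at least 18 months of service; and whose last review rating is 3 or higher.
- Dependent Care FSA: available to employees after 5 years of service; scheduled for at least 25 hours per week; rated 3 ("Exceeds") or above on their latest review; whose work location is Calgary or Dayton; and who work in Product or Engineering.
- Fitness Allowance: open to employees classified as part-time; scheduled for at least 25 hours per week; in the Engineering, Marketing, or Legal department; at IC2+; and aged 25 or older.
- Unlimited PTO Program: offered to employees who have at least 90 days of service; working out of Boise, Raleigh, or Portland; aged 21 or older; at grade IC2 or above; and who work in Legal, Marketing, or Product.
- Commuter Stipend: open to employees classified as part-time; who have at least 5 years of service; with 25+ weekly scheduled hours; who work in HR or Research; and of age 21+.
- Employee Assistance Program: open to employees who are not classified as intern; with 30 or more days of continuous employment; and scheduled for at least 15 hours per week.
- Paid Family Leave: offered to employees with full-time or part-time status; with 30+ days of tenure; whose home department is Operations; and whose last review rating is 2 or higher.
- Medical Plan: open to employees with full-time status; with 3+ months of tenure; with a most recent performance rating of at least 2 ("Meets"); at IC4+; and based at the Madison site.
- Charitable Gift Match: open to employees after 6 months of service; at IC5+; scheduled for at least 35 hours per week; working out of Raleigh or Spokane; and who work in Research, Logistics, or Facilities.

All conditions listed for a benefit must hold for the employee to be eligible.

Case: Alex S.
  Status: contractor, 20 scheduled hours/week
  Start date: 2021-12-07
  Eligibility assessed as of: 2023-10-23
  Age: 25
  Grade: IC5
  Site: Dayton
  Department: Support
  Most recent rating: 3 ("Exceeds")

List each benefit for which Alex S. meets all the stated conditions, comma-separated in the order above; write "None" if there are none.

Employee Assistance Program

Service from 2021-12-07 to 2023-10-23: 685 days.
Volunteer Time Off — status contractor ✗ (requires full-time or temporary) → not eligible.
Dependent Care FSA — service 685 days < 5 years (≈1825 days) ✗ → not eligible.
Fitness Allowance — status contractor ✗ (requires part-time) → not eligible.
Unlimited PTO Program — service 685 days ≥ 90 days ✓; site Dayton ✗ (not Boise, Raleigh, or Portland) → not eligible.
Commuter Stipend — status contractor ✗ (requires part-time) → not eligible.
Employee Assistance Program — status contractor ✓ (not excluded); service 685 days ≥ 30 days ✓; 20 hrs/wk ≥ 15 ✓ → eligible.
Paid Family Leave — status contractor ✗ (requires full-time or part-time) → not eligible.
Medical Plan — status contractor ✗ (requires full-time) → not eligible.
Charitable Gift Match — service 685 days ≥ 6 months (≈180 days) ✓; grade IC5 ≥ IC5 ✓; 20 hrs/wk < 35 ✗ → not eligible.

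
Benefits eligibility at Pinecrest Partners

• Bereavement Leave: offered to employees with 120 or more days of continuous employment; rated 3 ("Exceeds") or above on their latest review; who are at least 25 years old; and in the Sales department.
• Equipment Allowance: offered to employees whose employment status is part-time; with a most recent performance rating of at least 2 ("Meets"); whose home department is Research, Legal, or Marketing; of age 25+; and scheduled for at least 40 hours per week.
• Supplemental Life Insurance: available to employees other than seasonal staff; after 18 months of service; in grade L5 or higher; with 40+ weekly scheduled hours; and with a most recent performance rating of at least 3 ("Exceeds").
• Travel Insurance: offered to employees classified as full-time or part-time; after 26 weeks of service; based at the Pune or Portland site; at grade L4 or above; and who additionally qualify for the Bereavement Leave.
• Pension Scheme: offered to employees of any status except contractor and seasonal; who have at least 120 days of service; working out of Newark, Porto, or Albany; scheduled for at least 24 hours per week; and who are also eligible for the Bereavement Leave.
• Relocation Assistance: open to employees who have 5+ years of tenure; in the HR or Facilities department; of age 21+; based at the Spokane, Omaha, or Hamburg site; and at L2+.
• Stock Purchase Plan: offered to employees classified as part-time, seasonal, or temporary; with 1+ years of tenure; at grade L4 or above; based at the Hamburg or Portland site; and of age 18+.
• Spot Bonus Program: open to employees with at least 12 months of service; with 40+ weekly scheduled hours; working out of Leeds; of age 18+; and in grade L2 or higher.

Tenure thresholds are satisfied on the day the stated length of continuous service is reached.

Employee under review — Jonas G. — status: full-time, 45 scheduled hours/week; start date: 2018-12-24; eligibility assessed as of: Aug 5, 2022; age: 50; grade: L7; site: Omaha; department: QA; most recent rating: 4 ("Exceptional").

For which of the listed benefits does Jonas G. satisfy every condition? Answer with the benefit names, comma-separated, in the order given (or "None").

Supplemental Life Insurance

Service from 2018-12-24 to Aug 5, 2022: 1320 days.
Bereavement Leave — service 1320 days ≥ 120 days ✓; rating 4 ≥ 3 ✓; age 50 ≥ 25 ✓; dept QA ✗ → not eligible.
Equipment Allowance — status full-time ✗ (requires part-time) → not eligible.
Supplemental Life Insurance — status full-time ✓ (not excluded); service 1320 days ≥ 18 months (≈540 days) ✓; grade L7 ≥ L5 ✓; 45 hrs/wk ≥ 40 ✓; rating 4 ≥ 3 ✓ → eligible.
Travel Insurance — status full-time ✓; service 1320 days ≥ 26 weeks (≈182 days) ✓; site Omaha ✗ (not Pune or Portland) → not eligible.
Pension Scheme — status full-time ✓ (not excluded); service 1320 days ≥ 120 days ✓; site Omaha ✗ (not Newark, Porto, or Albany) → not eligible.
Relocation Assistance — service 1320 days < 5 years (≈1825 days) ✗ → not eligible.
Stock Purchase Plan — status full-time ✗ (requires part-time, seasonal, or temporary) → not eligible.
Spot Bonus Program — service 1320 days ≥ 12 months (≈360 days) ✓; 45 hrs/wk ≥ 40 ✓; site Omaha ✗ (not Leeds) → not eligible.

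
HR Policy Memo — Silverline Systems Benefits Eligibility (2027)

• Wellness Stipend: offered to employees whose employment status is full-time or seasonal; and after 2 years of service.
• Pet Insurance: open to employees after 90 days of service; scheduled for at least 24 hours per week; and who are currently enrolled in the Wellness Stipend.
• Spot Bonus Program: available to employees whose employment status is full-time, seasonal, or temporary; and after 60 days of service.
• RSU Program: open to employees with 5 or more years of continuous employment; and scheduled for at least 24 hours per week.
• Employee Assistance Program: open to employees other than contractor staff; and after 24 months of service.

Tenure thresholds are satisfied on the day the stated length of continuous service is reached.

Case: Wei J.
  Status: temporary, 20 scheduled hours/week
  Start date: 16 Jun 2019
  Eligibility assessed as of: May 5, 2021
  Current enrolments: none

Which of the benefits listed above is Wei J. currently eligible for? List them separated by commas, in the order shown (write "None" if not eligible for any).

Service from 16 Jun 2019 to May 5, 2021: 689 days.
Wellness Stipend — status temporary ✗ (requires full-time or seasonal) → not eligible.
Pet Insurance — service 689 days ≥ 90 days ✓; 20 hrs/wk < 24 ✗ → not eligible.
Spot Bonus Program — status temporary ✓; service 689 days ≥ 60 days ✓ → eligible.
RSU Program — service 689 days < 5 years (≈1825 days) ✗ → not eligible.
Employee Assistance Program — status temporary ✓ (not excluded); service 689 days < 24 months (≈720 days) ✗ → not eligible.

Spot Bonus Program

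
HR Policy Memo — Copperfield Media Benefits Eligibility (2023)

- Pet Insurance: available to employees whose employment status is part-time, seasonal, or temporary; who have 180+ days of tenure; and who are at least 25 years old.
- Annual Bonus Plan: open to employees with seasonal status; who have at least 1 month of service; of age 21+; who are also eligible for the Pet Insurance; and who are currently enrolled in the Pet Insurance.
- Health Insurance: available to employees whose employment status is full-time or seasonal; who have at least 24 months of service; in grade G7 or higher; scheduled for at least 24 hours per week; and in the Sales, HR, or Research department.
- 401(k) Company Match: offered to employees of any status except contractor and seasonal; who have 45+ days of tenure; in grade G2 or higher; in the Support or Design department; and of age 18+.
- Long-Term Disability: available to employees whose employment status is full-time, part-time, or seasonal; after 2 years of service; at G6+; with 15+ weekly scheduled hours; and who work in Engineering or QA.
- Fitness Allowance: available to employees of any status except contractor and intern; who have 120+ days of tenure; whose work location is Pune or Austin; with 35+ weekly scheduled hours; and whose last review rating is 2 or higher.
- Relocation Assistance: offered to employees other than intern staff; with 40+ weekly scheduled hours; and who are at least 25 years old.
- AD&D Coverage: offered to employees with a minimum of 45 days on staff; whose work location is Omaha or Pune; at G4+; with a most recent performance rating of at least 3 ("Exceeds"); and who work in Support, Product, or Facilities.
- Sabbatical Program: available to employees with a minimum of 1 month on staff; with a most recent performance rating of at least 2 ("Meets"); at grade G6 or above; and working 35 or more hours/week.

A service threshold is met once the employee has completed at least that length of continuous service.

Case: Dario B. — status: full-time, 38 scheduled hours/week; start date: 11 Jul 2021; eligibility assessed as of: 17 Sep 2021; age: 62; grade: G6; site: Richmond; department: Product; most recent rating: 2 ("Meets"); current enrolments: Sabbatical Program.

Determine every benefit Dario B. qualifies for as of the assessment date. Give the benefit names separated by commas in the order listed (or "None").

Sabbatical Program

Service from 11 Jul 2021 to 17 Sep 2021: 68 days.
Pet Insurance — status full-time ✗ (requires part-time, seasonal, or temporary) → not eligible.
Annual Bonus Plan — status full-time ✗ (requires seasonal) → not eligible.
Health Insurance — status full-time ✓; service 68 days < 24 months (≈720 days) ✗ → not eligible.
401(k) Company Match — status full-time ✓ (not excluded); service 68 days ≥ 45 days ✓; grade G6 ≥ G2 ✓; dept Product ✗ → not eligible.
Long-Term Disability — status full-time ✓; service 68 days < 2 years (≈730 days) ✗ → not eligible.
Fitness Allowance — status full-time ✓ (not excluded); service 68 days < 120 days ✗ → not eligible.
Relocation Assistance — status full-time ✓ (not excluded); 38 hrs/wk < 40 ✗ → not eligible.
AD&D Coverage — service 68 days ≥ 45 days ✓; site Richmond ✗ (not Omaha or Pune) → not eligible.
Sabbatical Program — service 68 days ≥ 1 month (≈30 days) ✓; rating 2 ≥ 2 ✓; grade G6 ≥ G6 ✓; 38 hrs/wk ≥ 35 ✓ → eligible.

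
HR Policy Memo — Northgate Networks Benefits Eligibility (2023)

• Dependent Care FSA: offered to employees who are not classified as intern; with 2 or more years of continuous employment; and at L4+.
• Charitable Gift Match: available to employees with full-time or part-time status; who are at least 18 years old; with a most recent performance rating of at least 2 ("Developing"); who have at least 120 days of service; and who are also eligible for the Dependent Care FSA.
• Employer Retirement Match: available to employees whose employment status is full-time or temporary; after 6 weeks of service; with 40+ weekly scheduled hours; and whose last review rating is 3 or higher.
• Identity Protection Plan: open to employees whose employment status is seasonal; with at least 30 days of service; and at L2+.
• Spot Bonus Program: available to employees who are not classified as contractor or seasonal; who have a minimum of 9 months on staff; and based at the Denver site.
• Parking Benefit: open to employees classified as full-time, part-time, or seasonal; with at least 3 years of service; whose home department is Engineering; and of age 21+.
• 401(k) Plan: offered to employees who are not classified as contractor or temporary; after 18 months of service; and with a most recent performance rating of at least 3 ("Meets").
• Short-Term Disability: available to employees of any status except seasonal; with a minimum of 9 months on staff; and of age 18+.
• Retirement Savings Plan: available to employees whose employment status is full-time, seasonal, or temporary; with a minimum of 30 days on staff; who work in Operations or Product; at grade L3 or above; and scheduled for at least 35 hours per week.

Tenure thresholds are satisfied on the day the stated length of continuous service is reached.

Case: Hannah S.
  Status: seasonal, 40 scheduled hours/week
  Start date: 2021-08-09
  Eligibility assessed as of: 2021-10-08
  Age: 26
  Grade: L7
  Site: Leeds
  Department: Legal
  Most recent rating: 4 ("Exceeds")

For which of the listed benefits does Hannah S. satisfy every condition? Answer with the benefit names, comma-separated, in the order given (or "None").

Service from 2021-08-09 to 2021-10-08: 60 days.
Dependent Care FSA — status seasonal ✓ (not excluded); service 60 days < 2 years (≈730 days) ✗ → not eligible.
Charitable Gift Match — status seasonal ✗ (requires full-time or part-time) → not eligible.
Employer Retirement Match — status seasonal ✗ (requires full-time or temporary) → not eligible.
Identity Protection Plan — status seasonal ✓; service 60 days ≥ 30 days ✓; grade L7 ≥ L2 ✓ → eligible.
Spot Bonus Program — status seasonal ✗ (excluded) → not eligible.
Parking Benefit — status seasonal ✓; service 60 days < 3 years (≈1095 days) ✗ → not eligible.
401(k) Plan — status seasonal ✓ (not excluded); service 60 days < 18 months (≈540 days) ✗ → not eligible.
Short-Term Disability — status seasonal ✗ (excluded) → not eligible.
Retirement Savings Plan — status seasonal ✓; service 60 days ≥ 30 days ✓; dept Legal ✗ → not eligible.

Identity Protection Plan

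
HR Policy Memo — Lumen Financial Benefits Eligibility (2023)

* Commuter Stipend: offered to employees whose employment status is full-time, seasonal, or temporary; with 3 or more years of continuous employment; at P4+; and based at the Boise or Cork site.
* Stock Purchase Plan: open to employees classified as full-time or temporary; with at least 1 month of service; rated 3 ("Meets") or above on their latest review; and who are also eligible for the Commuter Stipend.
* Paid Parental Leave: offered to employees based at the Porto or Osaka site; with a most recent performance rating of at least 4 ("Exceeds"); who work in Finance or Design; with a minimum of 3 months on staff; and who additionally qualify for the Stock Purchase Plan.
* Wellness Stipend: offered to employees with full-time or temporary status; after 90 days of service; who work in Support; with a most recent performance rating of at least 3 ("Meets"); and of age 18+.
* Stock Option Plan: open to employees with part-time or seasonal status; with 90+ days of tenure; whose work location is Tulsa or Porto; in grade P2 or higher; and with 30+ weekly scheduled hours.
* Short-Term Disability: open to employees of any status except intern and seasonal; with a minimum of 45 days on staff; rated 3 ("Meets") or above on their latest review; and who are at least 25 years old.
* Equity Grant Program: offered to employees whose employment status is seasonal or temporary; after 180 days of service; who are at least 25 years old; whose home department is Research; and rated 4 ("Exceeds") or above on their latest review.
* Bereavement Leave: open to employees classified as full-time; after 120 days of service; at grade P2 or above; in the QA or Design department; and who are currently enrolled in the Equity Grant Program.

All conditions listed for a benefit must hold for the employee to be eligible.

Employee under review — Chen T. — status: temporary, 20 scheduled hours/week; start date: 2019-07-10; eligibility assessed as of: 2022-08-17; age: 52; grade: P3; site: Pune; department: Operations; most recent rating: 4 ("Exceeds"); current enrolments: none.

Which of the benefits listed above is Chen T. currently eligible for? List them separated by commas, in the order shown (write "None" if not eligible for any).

Service from 2019-07-10 to 2022-08-17: 1134 days.
Commuter Stipend — status temporary ✓; service 1134 days ≥ 3 years (≈1095 days) ✓; grade P3 < P4 ✗ → not eligible.
Stock Purchase Plan — status temporary ✓; service 1134 days ≥ 1 month (≈30 days) ✓; rating 4 ≥ 3 ✓; not eligible for Commuter Stipend ✗ → not eligible.
Paid Parental Leave — site Pune ✗ (not Porto or Osaka) → not eligible.
Wellness Stipend — status temporary ✓; service 1134 days ≥ 90 days ✓; dept Operations ✗ → not eligible.
Stock Option Plan — status temporary ✗ (requires part-time or seasonal) → not eligible.
Short-Term Disability — status temporary ✓ (not excluded); service 1134 days ≥ 45 days ✓; rating 4 ≥ 3 ✓; age 52 ≥ 25 ✓ → eligible.
Equity Grant Program — status temporary ✓; service 1134 days ≥ 180 days ✓; age 52 ≥ 25 ✓; dept Operations ✗ → not eligible.
Bereavement Leave — status temporary ✗ (requires full-time) → not eligible.

Short-Term Disability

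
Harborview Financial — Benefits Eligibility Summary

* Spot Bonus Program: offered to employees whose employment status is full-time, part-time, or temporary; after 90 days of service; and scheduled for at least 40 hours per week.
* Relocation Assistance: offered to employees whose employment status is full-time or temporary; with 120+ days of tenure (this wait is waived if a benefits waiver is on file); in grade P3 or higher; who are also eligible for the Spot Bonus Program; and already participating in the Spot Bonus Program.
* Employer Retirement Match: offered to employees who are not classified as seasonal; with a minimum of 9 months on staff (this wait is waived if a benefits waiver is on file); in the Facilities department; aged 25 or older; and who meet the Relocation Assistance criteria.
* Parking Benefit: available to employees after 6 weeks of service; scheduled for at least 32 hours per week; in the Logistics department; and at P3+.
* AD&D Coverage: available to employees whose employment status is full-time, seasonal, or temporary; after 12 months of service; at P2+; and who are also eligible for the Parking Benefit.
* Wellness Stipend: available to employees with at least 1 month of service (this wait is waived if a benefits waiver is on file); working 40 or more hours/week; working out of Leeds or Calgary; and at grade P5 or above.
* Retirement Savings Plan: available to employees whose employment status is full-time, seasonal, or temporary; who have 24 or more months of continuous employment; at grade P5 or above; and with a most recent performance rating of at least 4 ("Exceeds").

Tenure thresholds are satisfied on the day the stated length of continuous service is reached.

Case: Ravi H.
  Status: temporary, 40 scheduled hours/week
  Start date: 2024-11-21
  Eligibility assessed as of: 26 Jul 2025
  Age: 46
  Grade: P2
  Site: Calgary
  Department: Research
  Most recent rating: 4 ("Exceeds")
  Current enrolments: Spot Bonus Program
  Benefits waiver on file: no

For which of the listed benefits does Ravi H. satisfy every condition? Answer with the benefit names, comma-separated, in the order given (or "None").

Spot Bonus Program

Service from 2024-11-21 to 26 Jul 2025: 247 days.
Spot Bonus Program — status temporary ✓; service 247 days ≥ 90 days ✓; 40 hrs/wk ≥ 40 ✓ → eligible.
Relocation Assistance — status temporary ✓; no waiver, service 247 days ≥ 120 days ✓; grade P2 < P3 ✗ → not eligible.
Employer Retirement Match — status temporary ✓ (not excluded); no waiver, service 247 days < 9 months (≈270 days) ✗ → not eligible.
Parking Benefit — service 247 days ≥ 6 weeks (≈42 days) ✓; 40 hrs/wk ≥ 32 ✓; dept Research ✗ → not eligible.
AD&D Coverage — status temporary ✓; service 247 days < 12 months (≈360 days) ✗ → not eligible.
Wellness Stipend — no waiver, service 247 days ≥ 1 month (≈30 days) ✓; 40 hrs/wk ≥ 40 ✓; site Calgary ✓; grade P2 < P5 ✗ → not eligible.
Retirement Savings Plan — status temporary ✓; service 247 days < 24 months (≈720 days) ✗ → not eligible.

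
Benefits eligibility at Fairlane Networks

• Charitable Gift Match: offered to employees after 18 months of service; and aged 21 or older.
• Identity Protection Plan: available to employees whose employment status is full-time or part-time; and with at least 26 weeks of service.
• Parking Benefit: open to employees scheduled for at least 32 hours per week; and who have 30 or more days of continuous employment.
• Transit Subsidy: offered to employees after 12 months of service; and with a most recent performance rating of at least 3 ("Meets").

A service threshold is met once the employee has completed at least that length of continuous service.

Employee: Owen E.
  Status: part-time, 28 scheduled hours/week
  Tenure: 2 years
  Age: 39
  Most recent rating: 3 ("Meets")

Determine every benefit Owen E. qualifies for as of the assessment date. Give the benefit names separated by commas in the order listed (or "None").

Charitable Gift Match, Identity Protection Plan, Transit Subsidy

Charitable Gift Match — service 2 years ≥ 18 months (≈540 days) ✓; age 39 ≥ 21 ✓ → eligible.
Identity Protection Plan — status part-time ✓; service 2 years ≥ 26 weeks (≈182 days) ✓ → eligible.
Parking Benefit — 28 hrs/wk < 32 ✗ → not eligible.
Transit Subsidy — service 2 years ≥ 12 months (≈360 days) ✓; rating 3 ≥ 3 ✓ → eligible.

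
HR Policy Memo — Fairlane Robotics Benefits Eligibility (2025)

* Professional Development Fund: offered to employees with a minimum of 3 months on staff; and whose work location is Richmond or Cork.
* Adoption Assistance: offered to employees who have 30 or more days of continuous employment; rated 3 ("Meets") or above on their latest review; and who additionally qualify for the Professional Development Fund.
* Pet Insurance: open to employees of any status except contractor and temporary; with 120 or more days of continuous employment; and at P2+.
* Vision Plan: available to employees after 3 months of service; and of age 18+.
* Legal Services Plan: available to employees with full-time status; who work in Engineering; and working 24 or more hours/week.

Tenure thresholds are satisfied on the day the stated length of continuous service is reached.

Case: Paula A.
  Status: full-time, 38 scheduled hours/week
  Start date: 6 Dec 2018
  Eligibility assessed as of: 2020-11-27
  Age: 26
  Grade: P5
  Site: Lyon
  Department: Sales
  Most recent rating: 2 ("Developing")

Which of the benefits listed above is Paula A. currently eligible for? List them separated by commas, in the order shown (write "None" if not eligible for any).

Pet Insurance, Vision Plan

Service from 6 Dec 2018 to 2020-11-27: 722 days.
Professional Development Fund — service 722 days ≥ 3 months (≈90 days) ✓; site Lyon ✗ (not Richmond or Cork) → not eligible.
Adoption Assistance — service 722 days ≥ 30 days ✓; rating 2 < 3 ✗ → not eligible.
Pet Insurance — status full-time ✓ (not excluded); service 722 days ≥ 120 days ✓; grade P5 ≥ P2 ✓ → eligible.
Vision Plan — service 722 days ≥ 3 months (≈90 days) ✓; age 26 ≥ 18 ✓ → eligible.
Legal Services Plan — status full-time ✓; dept Sales ✗ → not eligible.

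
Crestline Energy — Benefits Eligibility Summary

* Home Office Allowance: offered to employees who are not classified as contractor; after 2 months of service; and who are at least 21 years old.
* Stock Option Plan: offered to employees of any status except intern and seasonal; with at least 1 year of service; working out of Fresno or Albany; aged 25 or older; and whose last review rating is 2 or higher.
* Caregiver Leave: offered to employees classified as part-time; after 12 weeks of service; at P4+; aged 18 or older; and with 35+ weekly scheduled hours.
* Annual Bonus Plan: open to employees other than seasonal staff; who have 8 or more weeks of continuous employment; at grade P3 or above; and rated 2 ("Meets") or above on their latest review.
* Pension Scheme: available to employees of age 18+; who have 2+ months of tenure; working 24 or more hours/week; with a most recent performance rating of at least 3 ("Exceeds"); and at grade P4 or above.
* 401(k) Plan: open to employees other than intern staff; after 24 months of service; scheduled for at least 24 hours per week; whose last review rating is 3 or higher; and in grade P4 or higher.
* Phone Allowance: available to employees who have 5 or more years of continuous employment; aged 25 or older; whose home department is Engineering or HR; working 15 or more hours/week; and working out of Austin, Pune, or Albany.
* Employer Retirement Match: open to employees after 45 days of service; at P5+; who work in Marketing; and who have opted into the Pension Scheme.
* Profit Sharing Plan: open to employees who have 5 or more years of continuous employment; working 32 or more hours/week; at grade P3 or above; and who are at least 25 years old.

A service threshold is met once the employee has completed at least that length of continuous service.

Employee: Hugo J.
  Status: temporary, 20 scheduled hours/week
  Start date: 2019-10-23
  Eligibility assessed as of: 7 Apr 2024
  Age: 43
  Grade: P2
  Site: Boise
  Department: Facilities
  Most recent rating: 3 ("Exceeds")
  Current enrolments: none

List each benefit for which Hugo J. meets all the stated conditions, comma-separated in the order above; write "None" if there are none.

Home Office Allowance

Service from 2019-10-23 to 7 Apr 2024: 1628 days.
Home Office Allowance — status temporary ✓ (not excluded); service 1628 days ≥ 2 months (≈60 days) ✓; age 43 ≥ 21 ✓ → eligible.
Stock Option Plan — status temporary ✓ (not excluded); service 1628 days ≥ 1 year (≈365 days) ✓; site Boise ✗ (not Fresno or Albany) → not eligible.
Caregiver Leave — status temporary ✗ (requires part-time) → not eligible.
Annual Bonus Plan — status temporary ✓ (not excluded); service 1628 days ≥ 8 weeks (≈56 days) ✓; grade P2 < P3 ✗ → not eligible.
Pension Scheme — age 43 ≥ 18 ✓; service 1628 days ≥ 2 months (≈60 days) ✓; 20 hrs/wk < 24 ✗ → not eligible.
401(k) Plan — status temporary ✓ (not excluded); service 1628 days ≥ 24 months (≈720 days) ✓; 20 hrs/wk < 24 ✗ → not eligible.
Phone Allowance — service 1628 days < 5 years (≈1825 days) ✗ → not eligible.
Employer Retirement Match — service 1628 days ≥ 45 days ✓; grade P2 < P5 ✗ → not eligible.
Profit Sharing Plan — service 1628 days < 5 years (≈1825 days) ✗ → not eligible.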